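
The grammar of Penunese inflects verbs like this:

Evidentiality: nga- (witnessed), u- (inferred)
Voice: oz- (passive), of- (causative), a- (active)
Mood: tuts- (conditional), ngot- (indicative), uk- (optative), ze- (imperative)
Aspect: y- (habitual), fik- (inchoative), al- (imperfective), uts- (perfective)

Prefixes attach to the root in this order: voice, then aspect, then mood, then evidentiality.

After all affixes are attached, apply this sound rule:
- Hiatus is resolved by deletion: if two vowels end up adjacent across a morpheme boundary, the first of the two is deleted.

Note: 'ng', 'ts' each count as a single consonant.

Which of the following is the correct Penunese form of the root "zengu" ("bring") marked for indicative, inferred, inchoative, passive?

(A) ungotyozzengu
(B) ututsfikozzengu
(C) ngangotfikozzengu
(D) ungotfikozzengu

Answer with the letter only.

D

Attach voice passive oz- → ozzengu.
Attach aspect inchoative fik- → fikozzengu.
Attach mood indicative ngot- → ngotfikozzengu.
Attach evidentiality inferred u- → ungotfikozzengu.
Vowel deletion: no change.
So the correct form is ungotfikozzengu, option (D).
(C) ngangotfikozzengu is wrong: it uses witnessed instead of inferred for evidentiality.
(B) ututsfikozzengu is wrong: it uses conditional instead of indicative for mood.
(A) ungotyozzengu is wrong: it uses habitual instead of inchoative for aspect.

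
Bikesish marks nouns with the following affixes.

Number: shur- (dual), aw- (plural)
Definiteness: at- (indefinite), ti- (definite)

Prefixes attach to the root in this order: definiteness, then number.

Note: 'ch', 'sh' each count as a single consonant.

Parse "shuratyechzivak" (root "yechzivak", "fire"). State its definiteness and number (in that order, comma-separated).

Segment: shur-at-yechzivak.
definiteness: at- → indefinite.
number: shur- → dual.

indefinite, dual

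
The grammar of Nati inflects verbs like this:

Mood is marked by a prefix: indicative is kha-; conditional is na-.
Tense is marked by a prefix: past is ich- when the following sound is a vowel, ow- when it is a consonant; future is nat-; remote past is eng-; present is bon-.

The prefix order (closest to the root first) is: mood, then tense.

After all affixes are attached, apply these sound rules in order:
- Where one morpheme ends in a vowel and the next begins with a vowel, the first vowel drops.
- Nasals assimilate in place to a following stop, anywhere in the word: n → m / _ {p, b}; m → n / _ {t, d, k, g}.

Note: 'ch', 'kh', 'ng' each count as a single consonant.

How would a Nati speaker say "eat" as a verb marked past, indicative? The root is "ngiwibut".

owkhangiwibut

Attach mood indicative kha- → khangiwibut.
Attach tense past ow- (before consonant 'kh') → owkhangiwibut.
Vowel deletion: no change.
Nasal assimilation: no change.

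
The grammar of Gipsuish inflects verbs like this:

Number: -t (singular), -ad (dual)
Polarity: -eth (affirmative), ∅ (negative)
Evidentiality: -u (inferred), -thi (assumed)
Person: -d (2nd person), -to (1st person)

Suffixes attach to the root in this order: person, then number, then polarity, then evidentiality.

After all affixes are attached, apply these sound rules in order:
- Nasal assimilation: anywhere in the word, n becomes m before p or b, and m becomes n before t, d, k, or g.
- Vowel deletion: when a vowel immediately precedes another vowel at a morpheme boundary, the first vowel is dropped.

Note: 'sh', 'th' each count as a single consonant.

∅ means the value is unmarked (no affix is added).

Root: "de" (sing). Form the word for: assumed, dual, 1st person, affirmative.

detadeththi

Attach person 1st person -to → deto.
Attach number dual -ad → detoad.
Attach polarity affirmative -eth → detoadeth.
Attach evidentiality assumed -thi → detoadeththi.
Nasal assimilation: no change.
Apply vowel deletion: detoadeththi → detadeththi.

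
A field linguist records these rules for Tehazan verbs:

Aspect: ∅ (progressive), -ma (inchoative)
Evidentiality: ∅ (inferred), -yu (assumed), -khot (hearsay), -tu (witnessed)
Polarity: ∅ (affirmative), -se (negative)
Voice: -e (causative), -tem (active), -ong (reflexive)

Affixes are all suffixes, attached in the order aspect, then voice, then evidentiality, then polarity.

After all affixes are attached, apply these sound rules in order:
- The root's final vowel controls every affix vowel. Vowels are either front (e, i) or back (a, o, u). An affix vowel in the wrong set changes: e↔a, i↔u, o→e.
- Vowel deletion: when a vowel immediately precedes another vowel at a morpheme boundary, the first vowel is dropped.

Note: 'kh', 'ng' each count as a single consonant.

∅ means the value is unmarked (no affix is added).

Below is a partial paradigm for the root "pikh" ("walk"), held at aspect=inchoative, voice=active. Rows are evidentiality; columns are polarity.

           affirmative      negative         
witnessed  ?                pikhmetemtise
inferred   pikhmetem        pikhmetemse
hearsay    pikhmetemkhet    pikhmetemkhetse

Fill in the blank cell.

pikhmetemti

Attach aspect inchoative -ma → pikhma.
Attach voice active -tem → pikhmatem.
Attach evidentiality witnessed -tu → pikhmatemtu.
polarity = affirmative: zero marking, form stays pikhmatemtu.
Apply vowel harmony: pikhmatemtu → pikhmetemti.
Vowel deletion: no change.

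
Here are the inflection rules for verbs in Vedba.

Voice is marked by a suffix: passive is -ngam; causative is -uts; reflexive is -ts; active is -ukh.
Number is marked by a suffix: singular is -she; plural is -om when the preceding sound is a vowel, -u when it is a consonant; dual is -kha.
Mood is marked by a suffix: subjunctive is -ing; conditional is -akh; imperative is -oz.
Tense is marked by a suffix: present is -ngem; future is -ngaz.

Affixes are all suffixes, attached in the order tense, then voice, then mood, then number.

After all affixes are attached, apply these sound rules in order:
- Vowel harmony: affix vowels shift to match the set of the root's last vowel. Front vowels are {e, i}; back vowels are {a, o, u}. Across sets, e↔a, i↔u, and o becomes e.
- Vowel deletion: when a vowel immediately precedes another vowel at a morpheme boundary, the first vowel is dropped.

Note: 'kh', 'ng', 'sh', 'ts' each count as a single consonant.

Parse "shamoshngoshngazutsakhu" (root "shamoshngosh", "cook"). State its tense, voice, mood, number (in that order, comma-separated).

future, causative, conditional, plural

Segment: shamoshngosh-ngaz-uts-akh-u.
tense: -ngaz → future.
voice: -uts → causative.
mood: -akh → conditional.
number: -om/u → plural.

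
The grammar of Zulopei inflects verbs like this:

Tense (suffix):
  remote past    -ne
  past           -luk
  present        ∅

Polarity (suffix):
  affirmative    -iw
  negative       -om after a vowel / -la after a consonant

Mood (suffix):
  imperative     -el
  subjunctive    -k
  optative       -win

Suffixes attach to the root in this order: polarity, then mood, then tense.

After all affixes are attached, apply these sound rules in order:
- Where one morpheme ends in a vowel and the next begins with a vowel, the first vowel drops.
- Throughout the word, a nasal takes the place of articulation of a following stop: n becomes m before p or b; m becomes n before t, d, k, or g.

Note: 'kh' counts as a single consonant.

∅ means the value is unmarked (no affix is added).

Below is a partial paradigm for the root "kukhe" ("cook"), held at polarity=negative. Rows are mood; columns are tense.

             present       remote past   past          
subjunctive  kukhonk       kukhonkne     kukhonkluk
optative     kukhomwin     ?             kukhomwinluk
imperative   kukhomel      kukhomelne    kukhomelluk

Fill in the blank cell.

Attach polarity negative -om (after vowel 'e') → kukheom.
Attach mood optative -win → kukheomwin.
Attach tense remote past -ne → kukheomwinne.
Apply vowel deletion: kukheomwinne → kukhomwinne.
Nasal assimilation: no change.

kukhomwinne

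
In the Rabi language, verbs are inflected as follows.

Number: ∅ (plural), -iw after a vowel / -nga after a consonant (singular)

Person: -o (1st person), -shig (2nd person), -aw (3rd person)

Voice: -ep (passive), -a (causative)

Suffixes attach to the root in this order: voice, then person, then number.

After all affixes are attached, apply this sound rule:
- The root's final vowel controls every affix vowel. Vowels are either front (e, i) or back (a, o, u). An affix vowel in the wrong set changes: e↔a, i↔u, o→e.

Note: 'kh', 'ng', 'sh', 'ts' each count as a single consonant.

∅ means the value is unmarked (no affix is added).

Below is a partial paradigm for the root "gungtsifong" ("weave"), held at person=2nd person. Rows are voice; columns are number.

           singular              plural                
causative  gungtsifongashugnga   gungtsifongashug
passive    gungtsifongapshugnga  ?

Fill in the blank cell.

gungtsifongapshug

Attach voice passive -ep → gungtsifongep.
Attach person 2nd person -shig → gungtsifongepshig.
number = plural: zero marking, form stays gungtsifongepshig.
Apply vowel harmony: gungtsifongepshig → gungtsifongapshug.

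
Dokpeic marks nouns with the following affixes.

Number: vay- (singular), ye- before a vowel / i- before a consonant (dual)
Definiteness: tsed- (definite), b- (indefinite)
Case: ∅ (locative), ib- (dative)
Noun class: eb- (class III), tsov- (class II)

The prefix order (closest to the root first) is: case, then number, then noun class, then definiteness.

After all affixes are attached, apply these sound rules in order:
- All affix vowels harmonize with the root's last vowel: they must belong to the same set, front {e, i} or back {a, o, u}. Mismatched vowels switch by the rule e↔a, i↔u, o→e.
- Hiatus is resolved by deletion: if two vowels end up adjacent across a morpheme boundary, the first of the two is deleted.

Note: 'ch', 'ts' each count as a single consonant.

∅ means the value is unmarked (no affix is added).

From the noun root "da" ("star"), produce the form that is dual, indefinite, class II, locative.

case = locative: zero marking, form stays da.
Attach number dual i- (before consonant 'd') → ida.
Attach noun class class II tsov- → tsovida.
Attach definiteness indefinite b- → btsovida.
Apply vowel harmony: btsovida → btsovuda.
Vowel deletion: no change.

btsovuda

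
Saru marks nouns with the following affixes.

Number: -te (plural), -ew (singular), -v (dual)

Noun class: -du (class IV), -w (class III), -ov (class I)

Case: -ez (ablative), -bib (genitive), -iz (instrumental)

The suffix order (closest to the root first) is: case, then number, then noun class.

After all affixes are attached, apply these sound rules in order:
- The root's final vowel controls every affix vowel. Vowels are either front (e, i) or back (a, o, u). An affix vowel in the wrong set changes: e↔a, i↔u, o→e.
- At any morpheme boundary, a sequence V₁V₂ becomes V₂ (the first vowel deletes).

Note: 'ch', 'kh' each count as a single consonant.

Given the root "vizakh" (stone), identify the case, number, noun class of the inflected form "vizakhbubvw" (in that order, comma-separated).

genitive, dual, class III

Segment: vizakh-bib-v-w.
case: -bib → genitive.
number: -v → dual.
noun class: -w → class III.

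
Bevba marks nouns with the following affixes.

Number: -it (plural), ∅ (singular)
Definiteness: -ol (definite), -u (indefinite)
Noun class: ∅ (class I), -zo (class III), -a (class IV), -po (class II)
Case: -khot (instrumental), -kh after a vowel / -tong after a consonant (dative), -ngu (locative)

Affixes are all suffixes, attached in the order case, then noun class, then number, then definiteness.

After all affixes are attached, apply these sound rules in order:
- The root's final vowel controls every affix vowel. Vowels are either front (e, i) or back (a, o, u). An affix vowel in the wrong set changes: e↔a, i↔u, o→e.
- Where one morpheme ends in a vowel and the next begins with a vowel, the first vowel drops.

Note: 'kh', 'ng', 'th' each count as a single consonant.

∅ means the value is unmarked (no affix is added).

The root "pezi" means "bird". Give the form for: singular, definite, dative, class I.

Attach case dative -kh (after vowel 'i') → pezikh.
noun class = class I: zero marking, form stays pezikh.
number = singular: zero marking, form stays pezikh.
Attach definiteness definite -ol → pezikhol.
Apply vowel harmony: pezikhol → pezikhel.
Vowel deletion: no change.

pezikhel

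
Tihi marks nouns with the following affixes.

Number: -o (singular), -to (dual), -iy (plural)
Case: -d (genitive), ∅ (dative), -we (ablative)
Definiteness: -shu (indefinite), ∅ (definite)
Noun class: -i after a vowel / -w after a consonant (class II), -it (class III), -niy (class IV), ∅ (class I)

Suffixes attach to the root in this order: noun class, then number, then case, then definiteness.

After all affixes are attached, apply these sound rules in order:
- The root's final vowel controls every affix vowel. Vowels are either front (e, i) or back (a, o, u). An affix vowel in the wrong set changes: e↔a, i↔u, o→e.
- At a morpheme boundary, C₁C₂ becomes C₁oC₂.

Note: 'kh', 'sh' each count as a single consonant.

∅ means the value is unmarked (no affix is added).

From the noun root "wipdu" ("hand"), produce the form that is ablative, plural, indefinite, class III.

wipduutuyowashu

Attach noun class class III -it → wipduit.
Attach number plural -iy → wipduitiy.
Attach case ablative -we → wipduitiywe.
Attach definiteness indefinite -shu → wipduitiyweshu.
Apply vowel harmony: wipduitiyweshu → wipduutuywashu.
Apply epenthesis: wipduutuywashu → wipduutuyowashu.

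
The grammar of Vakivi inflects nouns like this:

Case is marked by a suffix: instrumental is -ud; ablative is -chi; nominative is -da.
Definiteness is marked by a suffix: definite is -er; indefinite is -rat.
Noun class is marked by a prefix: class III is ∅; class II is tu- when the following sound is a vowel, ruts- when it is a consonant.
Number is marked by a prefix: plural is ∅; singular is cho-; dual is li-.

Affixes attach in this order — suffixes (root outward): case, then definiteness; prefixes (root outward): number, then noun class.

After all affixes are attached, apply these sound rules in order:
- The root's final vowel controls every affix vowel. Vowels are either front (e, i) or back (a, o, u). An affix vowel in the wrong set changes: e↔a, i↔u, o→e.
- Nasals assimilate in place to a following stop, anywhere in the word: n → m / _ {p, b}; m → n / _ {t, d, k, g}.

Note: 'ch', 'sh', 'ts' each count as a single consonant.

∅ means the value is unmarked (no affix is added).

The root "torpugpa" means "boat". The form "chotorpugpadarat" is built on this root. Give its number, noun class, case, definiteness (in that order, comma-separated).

Segment: cho-torpugpa-da-rat.
number: cho- → singular.
noun class: ∅ → class III.
case: -da → nominative.
definiteness: -rat → indefinite.

singular, class III, nominative, indefinite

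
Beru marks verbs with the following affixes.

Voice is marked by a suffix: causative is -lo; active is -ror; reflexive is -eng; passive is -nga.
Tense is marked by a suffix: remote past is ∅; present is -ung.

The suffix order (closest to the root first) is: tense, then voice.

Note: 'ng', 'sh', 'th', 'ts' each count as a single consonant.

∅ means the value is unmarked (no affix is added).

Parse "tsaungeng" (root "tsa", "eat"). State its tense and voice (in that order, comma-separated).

present, reflexive

Segment: tsa-ung-eng.
tense: -ung → present.
voice: -eng → reflexive.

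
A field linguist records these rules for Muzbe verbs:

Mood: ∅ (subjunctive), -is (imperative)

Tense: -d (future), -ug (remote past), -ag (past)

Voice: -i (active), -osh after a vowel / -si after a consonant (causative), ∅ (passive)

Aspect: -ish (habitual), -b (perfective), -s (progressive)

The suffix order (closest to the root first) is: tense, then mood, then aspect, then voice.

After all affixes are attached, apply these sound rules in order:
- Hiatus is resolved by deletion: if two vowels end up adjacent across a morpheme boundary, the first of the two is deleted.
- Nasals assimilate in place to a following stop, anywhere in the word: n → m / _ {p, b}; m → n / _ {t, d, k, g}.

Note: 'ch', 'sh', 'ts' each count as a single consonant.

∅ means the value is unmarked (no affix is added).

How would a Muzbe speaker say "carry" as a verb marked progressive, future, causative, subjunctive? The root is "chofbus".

Attach tense future -d → chofbusd.
mood = subjunctive: zero marking, form stays chofbusd.
Attach aspect progressive -s → chofbusds.
Attach voice causative -si (after consonant 's') → chofbusdssi.
Vowel deletion: no change.
Nasal assimilation: no change.

chofbusdssi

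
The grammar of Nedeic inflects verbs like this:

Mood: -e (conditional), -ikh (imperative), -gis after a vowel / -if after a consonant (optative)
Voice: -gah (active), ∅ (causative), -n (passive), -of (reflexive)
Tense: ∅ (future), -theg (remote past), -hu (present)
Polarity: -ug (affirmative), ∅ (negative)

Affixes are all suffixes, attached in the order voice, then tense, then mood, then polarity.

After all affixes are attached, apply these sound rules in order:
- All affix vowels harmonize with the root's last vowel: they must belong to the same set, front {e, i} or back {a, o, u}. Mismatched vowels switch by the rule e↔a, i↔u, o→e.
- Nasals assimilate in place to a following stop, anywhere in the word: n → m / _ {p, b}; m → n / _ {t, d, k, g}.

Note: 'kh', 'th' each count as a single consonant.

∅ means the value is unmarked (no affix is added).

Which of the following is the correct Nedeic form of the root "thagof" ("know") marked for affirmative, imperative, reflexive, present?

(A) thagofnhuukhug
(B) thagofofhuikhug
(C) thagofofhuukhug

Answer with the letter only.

Attach voice reflexive -of → thagofof.
Attach tense present -hu → thagofofhu.
Attach mood imperative -ikh → thagofofhuikh.
Attach polarity affirmative -ug → thagofofhuikhug.
Apply vowel harmony: thagofofhuikhug → thagofofhuukhug.
Nasal assimilation: no change.
So the correct form is thagofofhuukhug, option (C).
(B) thagofofhuikhug is wrong: it fails to apply the sound rule(s).
(A) thagofnhuukhug is wrong: it uses passive instead of reflexive for voice.

C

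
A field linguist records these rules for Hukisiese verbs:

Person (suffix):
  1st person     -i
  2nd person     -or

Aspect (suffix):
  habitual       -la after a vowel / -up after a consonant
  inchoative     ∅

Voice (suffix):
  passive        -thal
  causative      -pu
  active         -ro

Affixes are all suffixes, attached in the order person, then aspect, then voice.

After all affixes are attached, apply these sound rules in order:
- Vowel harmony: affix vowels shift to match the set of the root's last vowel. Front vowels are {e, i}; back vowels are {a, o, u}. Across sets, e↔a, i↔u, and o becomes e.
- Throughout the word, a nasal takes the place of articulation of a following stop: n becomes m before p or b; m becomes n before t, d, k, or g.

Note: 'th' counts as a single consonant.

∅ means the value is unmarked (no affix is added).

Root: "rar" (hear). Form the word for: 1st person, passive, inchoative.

Attach person 1st person -i → rari.
aspect = inchoative: zero marking, form stays rari.
Attach voice passive -thal → rarithal.
Apply vowel harmony: rarithal → raruthal.
Nasal assimilation: no change.

raruthal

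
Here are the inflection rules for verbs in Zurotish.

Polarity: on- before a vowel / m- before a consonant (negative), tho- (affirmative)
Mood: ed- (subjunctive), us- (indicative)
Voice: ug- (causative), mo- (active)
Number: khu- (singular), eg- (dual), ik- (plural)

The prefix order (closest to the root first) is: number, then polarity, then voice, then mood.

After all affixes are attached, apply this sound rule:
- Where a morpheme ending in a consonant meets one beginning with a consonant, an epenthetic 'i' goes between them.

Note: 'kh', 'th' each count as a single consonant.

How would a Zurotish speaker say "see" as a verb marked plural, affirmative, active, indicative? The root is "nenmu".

usimothoikinenmu

Attach number plural ik- → iknenmu.
Attach polarity affirmative tho- → thoiknenmu.
Attach voice active mo- → mothoiknenmu.
Attach mood indicative us- → usmothoiknenmu.
Apply epenthesis: usmothoiknenmu → usimothoikinenmu.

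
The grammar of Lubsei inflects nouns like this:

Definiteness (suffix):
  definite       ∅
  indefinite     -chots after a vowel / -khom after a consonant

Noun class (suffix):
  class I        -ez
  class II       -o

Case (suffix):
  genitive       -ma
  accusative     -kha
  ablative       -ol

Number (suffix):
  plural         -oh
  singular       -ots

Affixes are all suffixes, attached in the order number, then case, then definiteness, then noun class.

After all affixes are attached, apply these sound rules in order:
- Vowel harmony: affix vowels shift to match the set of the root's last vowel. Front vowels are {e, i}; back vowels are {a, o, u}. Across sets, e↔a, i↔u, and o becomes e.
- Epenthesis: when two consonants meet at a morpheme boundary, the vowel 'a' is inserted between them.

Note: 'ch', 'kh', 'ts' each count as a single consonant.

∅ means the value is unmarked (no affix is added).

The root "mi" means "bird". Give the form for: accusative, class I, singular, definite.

Attach number singular -ots → miots.
Attach case accusative -kha → miotskha.
definiteness = definite: zero marking, form stays miotskha.
Attach noun class class I -ez → miotskhaez.
Apply vowel harmony: miotskhaez → mietskheez.
Apply epenthesis: mietskheez → mietsakheez.

mietsakheez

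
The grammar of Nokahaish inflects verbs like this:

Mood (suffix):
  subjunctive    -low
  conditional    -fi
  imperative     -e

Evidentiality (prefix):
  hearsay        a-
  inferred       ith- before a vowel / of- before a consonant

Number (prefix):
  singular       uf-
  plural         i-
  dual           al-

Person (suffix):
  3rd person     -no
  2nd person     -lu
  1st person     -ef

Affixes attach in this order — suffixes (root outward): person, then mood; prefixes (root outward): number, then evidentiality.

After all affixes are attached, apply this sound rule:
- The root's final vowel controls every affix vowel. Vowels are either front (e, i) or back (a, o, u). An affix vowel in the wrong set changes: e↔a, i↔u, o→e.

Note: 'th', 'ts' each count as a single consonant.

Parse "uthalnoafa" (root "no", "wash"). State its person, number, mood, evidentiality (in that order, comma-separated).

Segment: ith-al-no-ef-e.
person: -ef → 1st person.
number: al- → dual.
mood: -e → imperative.
evidentiality: ith/of- → inferred.

1st person, dual, imperative, inferred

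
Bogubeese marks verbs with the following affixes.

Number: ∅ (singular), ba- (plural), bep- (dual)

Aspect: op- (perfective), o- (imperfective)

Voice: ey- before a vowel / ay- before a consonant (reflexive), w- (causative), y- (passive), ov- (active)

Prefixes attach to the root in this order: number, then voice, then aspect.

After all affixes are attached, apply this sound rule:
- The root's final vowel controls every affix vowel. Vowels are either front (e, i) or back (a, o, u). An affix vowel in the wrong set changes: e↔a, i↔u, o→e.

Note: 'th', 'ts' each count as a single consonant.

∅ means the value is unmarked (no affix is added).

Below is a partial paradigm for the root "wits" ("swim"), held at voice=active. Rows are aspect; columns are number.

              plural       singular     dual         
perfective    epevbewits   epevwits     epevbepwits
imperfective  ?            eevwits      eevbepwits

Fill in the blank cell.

Attach number plural ba- → bawits.
Attach voice active ov- → ovbawits.
Attach aspect imperfective o- → oovbawits.
Apply vowel harmony: oovbawits → eevbewits.

eevbewits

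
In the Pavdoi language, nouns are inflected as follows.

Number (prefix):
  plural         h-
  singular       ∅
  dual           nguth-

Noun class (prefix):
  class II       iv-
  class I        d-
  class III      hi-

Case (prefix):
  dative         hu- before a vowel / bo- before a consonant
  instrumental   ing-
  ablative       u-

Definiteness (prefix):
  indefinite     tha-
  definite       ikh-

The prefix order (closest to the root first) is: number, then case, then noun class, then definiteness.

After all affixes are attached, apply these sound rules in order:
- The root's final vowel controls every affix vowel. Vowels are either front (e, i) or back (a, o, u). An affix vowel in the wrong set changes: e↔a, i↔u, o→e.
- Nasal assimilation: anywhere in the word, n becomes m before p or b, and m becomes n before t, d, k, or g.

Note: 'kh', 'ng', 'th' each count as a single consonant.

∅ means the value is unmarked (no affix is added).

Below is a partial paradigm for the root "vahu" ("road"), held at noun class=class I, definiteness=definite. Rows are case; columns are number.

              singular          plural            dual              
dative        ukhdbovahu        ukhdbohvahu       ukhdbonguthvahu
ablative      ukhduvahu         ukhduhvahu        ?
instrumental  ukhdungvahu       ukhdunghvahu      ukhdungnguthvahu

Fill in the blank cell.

ukhdunguthvahu

Attach number dual nguth- → nguthvahu.
Attach case ablative u- → unguthvahu.
Attach noun class class I d- → dunguthvahu.
Attach definiteness definite ikh- → ikhdunguthvahu.
Apply vowel harmony: ikhdunguthvahu → ukhdunguthvahu.
Nasal assimilation: no change.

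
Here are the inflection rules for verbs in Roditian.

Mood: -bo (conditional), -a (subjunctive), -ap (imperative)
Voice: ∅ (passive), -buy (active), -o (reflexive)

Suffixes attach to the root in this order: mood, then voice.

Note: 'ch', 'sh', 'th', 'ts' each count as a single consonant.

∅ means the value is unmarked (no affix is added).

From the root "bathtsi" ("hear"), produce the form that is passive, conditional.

Attach mood conditional -bo → bathtsibo.
voice = passive: zero marking, form stays bathtsibo.

bathtsibo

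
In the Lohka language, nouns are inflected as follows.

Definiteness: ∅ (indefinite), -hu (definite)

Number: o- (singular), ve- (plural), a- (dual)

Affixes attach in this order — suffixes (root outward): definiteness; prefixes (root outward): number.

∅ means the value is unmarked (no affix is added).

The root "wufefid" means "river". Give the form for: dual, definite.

awufefidhu

Attach number dual a- → awufefid.
Attach definiteness definite -hu → awufefidhu.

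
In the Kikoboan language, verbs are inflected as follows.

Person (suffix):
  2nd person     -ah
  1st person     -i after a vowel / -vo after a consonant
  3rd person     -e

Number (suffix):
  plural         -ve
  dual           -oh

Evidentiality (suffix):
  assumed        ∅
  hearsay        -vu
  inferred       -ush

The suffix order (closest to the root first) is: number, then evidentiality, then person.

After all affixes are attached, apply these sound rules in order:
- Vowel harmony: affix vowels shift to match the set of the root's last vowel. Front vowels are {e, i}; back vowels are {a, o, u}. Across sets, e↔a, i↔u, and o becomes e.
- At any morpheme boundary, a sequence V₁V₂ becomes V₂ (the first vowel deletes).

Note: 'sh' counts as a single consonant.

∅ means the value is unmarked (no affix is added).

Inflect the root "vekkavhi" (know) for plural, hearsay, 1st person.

vekkavhivevi

Attach number plural -ve → vekkavhive.
Attach evidentiality hearsay -vu → vekkavhivevu.
Attach person 1st person -i (after vowel 'u') → vekkavhivevui.
Apply vowel harmony: vekkavhivevui → vekkavhivevii.
Apply vowel deletion: vekkavhivevii → vekkavhivevi.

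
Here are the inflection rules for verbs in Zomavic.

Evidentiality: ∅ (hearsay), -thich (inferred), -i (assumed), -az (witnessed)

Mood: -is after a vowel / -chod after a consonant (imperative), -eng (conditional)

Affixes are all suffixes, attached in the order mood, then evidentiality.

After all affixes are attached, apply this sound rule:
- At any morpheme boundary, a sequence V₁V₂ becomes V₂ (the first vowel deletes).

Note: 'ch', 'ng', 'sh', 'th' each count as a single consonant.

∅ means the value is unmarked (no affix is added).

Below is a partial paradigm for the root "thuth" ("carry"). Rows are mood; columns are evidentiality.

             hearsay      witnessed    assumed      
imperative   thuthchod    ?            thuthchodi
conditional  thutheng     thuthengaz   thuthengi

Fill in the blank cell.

thuthchodaz

Attach mood imperative -chod (after consonant 'th') → thuthchod.
Attach evidentiality witnessed -az → thuthchodaz.
Vowel deletion: no change.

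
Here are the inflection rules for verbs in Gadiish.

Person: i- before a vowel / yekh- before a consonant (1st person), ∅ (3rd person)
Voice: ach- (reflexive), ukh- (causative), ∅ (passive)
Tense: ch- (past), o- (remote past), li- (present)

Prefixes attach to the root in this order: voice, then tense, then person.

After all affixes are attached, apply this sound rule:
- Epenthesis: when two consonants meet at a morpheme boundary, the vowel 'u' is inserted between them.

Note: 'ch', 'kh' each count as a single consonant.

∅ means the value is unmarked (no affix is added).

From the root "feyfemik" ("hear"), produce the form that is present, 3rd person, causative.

Attach voice causative ukh- → ukhfeyfemik.
Attach tense present li- → liukhfeyfemik.
person = 3rd person: zero marking, form stays liukhfeyfemik.
Apply epenthesis: liukhfeyfemik → liukhufeyfemik.

liukhufeyfemik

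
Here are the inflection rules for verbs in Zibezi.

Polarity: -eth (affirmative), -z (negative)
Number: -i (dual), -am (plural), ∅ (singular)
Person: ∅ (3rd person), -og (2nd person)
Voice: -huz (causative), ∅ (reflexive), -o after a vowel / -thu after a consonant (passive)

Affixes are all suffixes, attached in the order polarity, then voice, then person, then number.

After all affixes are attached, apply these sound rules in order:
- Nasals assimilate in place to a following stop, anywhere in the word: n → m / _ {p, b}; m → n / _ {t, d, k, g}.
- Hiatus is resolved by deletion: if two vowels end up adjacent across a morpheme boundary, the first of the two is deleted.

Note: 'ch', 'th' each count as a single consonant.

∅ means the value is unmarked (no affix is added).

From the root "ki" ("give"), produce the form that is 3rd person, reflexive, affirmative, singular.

keth

Attach polarity affirmative -eth → kieth.
voice = reflexive: zero marking, form stays kieth.
person = 3rd person: zero marking, form stays kieth.
number = singular: zero marking, form stays kieth.
Nasal assimilation: no change.
Apply vowel deletion: kieth → keth.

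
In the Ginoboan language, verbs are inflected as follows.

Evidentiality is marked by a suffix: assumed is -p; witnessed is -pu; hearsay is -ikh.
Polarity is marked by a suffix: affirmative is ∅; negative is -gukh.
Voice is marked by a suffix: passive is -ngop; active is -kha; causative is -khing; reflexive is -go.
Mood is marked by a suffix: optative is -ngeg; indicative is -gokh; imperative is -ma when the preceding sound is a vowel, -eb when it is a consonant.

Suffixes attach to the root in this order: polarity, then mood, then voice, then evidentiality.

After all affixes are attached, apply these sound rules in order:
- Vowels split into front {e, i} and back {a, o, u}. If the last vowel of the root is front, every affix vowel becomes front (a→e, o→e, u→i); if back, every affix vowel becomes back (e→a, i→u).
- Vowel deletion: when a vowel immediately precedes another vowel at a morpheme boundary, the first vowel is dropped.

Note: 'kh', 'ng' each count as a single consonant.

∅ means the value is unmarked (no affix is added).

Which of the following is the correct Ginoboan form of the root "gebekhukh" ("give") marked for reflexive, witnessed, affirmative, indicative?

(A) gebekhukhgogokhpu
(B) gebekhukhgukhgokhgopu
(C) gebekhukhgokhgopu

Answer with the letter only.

polarity = affirmative: zero marking, form stays gebekhukh.
Attach mood indicative -gokh → gebekhukhgokh.
Attach voice reflexive -go → gebekhukhgokhgo.
Attach evidentiality witnessed -pu → gebekhukhgokhgopu.
Vowel harmony: no change.
Vowel deletion: no change.
So the correct form is gebekhukhgokhgopu, option (C).
(B) gebekhukhgukhgokhgopu is wrong: it uses negative instead of affirmative for polarity.
(A) gebekhukhgogokhpu is wrong: it has the affixes in the wrong order.

C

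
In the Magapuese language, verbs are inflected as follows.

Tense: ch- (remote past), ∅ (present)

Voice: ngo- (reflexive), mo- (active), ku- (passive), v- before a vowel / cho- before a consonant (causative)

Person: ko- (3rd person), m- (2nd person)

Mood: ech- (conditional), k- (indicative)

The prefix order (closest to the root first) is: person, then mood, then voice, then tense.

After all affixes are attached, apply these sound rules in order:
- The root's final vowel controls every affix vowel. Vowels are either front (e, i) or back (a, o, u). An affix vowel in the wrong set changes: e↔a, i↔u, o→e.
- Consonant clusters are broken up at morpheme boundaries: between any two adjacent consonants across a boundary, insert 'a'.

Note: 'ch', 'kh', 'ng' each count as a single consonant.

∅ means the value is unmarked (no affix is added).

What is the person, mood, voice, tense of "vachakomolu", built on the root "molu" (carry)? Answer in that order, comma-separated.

3rd person, conditional, causative, present

Segment: v-ech-ko-molu.
person: ko- → 3rd person.
mood: ech- → conditional.
voice: v/cho- → causative.
tense: ∅ → present.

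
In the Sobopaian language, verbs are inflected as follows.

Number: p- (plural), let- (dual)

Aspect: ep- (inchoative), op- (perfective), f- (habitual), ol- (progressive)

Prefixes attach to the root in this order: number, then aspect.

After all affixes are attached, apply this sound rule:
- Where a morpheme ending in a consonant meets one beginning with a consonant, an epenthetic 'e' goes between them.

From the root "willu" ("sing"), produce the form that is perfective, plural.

opepewillu

Attach number plural p- → pwillu.
Attach aspect perfective op- → oppwillu.
Apply epenthesis: oppwillu → opepewillu.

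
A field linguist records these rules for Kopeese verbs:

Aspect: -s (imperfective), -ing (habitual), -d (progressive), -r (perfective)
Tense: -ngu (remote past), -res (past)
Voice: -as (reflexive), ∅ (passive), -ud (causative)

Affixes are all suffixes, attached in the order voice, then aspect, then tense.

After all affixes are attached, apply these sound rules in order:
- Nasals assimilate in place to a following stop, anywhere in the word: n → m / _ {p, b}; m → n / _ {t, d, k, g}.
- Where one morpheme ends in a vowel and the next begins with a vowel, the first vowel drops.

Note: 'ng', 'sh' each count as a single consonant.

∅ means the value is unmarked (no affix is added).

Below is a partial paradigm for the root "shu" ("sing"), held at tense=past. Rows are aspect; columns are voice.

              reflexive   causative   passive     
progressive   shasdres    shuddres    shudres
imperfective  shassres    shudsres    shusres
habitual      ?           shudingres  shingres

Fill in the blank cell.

Attach voice reflexive -as → shuas.
Attach aspect habitual -ing → shuasing.
Attach tense past -res → shuasingres.
Nasal assimilation: no change.
Apply vowel deletion: shuasingres → shasingres.

shasingres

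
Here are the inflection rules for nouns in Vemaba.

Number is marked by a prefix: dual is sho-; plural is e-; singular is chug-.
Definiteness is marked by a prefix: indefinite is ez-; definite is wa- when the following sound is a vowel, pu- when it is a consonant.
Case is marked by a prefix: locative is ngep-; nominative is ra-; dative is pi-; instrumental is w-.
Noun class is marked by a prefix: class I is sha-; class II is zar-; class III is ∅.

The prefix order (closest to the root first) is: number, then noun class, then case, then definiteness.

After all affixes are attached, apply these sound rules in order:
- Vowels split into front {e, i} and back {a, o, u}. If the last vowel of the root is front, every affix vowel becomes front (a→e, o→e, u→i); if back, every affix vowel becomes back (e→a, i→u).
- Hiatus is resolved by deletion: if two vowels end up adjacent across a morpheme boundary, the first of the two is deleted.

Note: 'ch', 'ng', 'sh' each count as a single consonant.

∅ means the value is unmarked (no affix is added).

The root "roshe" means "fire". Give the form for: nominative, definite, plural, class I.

piresheroshe

Attach number plural e- → eroshe.
Attach noun class class I sha- → shaeroshe.
Attach case nominative ra- → rashaeroshe.
Attach definiteness definite pu- (before consonant 'r') → purashaeroshe.
Apply vowel harmony: purashaeroshe → piresheeroshe.
Apply vowel deletion: piresheeroshe → piresheroshe.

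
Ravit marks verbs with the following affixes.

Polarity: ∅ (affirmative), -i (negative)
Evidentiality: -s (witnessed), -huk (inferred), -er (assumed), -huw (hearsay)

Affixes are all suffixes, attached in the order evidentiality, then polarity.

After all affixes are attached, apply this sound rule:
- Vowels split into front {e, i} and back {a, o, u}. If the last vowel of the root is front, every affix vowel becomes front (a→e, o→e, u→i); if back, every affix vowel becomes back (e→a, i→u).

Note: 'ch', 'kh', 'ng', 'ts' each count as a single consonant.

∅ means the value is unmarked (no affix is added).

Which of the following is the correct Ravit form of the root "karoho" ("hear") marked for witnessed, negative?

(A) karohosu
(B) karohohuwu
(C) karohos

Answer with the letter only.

Attach evidentiality witnessed -s → karohos.
Attach polarity negative -i → karohosi.
Apply vowel harmony: karohosi → karohosu.
So the correct form is karohosu, option (A).
(C) karohos is wrong: it uses affirmative instead of negative for polarity.
(B) karohohuwu is wrong: it uses hearsay instead of witnessed for evidentiality.

A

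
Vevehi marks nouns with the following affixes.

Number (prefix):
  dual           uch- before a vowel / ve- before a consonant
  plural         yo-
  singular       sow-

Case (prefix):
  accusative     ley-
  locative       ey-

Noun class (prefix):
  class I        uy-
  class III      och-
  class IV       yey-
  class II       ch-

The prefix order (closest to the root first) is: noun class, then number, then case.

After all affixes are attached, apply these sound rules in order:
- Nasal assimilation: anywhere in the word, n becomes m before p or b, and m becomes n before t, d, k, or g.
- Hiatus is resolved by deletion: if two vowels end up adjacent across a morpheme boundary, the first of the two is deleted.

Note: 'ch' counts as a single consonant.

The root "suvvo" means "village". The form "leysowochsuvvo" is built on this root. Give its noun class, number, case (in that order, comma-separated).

Segment: ley-sow-och-suvvo.
noun class: och- → class III.
number: sow- → singular.
case: ley- → accusative.

class III, singular, accusative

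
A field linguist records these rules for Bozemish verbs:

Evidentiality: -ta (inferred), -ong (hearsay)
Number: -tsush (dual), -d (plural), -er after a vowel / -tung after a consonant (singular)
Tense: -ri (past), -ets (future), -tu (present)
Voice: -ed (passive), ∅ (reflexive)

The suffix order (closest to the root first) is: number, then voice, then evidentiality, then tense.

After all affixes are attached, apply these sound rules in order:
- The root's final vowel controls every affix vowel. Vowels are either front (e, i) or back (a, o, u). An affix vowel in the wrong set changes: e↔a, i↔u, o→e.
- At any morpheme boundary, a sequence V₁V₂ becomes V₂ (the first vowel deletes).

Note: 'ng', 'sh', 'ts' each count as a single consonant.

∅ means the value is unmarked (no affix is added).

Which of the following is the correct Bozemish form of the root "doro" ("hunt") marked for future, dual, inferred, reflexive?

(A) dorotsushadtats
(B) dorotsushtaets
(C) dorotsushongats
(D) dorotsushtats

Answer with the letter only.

D

Attach number dual -tsush → dorotsush.
voice = reflexive: zero marking, form stays dorotsush.
Attach evidentiality inferred -ta → dorotsushta.
Attach tense future -ets → dorotsushtaets.
Apply vowel harmony: dorotsushtaets → dorotsushtaats.
Apply vowel deletion: dorotsushtaats → dorotsushtats.
So the correct form is dorotsushtats, option (D).
(B) dorotsushtaets is wrong: it fails to apply the sound rule(s).
(C) dorotsushongats is wrong: it uses hearsay instead of inferred for evidentiality.
(A) dorotsushadtats is wrong: it uses passive instead of reflexive for voice.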